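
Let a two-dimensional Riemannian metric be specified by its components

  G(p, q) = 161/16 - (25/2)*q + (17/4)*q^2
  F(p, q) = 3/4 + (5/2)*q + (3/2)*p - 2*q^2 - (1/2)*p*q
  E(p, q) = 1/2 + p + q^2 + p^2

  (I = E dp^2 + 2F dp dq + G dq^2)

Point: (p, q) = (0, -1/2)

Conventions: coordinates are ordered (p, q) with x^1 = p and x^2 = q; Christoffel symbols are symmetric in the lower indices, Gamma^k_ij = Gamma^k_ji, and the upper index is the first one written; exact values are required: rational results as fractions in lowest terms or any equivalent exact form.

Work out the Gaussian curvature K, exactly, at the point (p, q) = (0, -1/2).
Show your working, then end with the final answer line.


E = 3/4, F = -1, G = 139/8, EG - F^2 = 385/32 at the point
E_p = 1, E_q = -1, F_p = 7/4, F_q = 9/2, G_p = 0, G_q = -67/4
E_qq = 2, F_pq = -1/2, G_pp = 0
Apply the Brioschi formula K = (det M1 - det M2)/(EG - F^2)^2 over the derivative matrices of E, F, G.
M1 = [[-E_qq/2 + F_pq - G_pp/2, E_p/2, F_p - E_q/2], [F_q - G_p/2, E, F], [G_q/2, F, G]] = [[-3/2, 1/2, 9/4], [9/2, 3/4, -1], [-67/8, -1, 139/8]]; det M1 = -6265/128
M2 = [[0, E_q/2, G_p/2], [E_q/2, E, F], [G_p/2, F, G]] = [[0, -1/2, 0], [-1/2, 3/4, -1], [0, -1, 139/8]]; det M2 = -139/32
det M1 - det M2 = -5709/128; K = -5709/128 / (385/32)^2 = -4152/13475

Answer: K = -4152/13475


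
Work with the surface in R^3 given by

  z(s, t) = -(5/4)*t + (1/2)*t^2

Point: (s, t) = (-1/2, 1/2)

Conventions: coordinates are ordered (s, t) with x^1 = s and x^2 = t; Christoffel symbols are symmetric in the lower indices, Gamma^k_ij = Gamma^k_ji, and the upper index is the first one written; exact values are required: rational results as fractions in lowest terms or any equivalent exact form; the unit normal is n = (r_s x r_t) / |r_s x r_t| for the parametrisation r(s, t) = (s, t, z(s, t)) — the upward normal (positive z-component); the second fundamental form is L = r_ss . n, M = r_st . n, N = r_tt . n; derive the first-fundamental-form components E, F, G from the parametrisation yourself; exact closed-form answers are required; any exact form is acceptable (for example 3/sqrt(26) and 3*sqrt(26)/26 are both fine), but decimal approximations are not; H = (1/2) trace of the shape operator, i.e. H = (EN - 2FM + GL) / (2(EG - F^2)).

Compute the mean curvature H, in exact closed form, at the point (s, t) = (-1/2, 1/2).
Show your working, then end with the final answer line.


z_s = 0, z_t = -3/4, z_ss = 0, z_st = 0, z_tt = 1
E = 1, F = 0, G = 25/16; answer radicand W^2 = 25/16
unnormalised second-form numerators: l = 0, m = 0, n = 1; L = l/sqrt(25/16), and similarly M = m/sqrt(W^2), N = n/sqrt(W^2)
H = (E*n - 2*F*m + G*l) / (2*(EG - F^2)*sqrt(W^2)); E*n - 2*F*m + G*l = 1, EG - F^2 = 25/16, so H = (8/25)/sqrt(25/16)

Answer: H = 32/125


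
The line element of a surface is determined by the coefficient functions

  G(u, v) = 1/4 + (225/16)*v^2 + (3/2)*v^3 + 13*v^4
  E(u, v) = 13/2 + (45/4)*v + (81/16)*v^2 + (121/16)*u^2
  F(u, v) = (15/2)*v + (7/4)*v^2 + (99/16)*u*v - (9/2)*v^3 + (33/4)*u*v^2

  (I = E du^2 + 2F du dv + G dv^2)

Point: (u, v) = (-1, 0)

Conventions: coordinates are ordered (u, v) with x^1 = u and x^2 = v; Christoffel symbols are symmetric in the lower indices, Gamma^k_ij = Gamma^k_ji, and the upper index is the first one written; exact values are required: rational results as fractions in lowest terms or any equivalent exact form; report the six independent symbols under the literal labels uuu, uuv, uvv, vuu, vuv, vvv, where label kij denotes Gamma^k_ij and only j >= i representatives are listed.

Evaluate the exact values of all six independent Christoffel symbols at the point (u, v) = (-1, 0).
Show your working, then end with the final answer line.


E = 225/16, F = 0, G = 1/4 at the point
E_u = -121/8, E_v = 45/4, F_u = 0, F_v = 21/16, G_u = 0, G_v = 0
EG - F^2 = 225/64;  g^inv = (64/225) * [[1/4, 0], [0, 225/16]]
first-kind symbols [ij,l] = (1/2)(d_i g_jl + d_j g_il - d_l g_ij): [uu,u] = E_u/2 = -121/16, [uu,v] = F_u - E_v/2 = -45/8, [uv,u] = E_v/2 = 45/8, [uv,v] = G_u/2 = 0, [vv,u] = F_v - G_u/2 = 21/16, [vv,v] = G_v/2 = 0
Gamma^u_ij = (G*[ij,u] - F*[ij,v])/(EG - F^2), Gamma^v_ij = (E*[ij,v] - F*[ij,u])/(EG - F^2)

Answer: Gamma_uuu = -121/225, Gamma_uuv = 2/5, Gamma_uvv = 7/75, Gamma_vuu = -45/2, Gamma_vuv = 0, Gamma_vvv = 0


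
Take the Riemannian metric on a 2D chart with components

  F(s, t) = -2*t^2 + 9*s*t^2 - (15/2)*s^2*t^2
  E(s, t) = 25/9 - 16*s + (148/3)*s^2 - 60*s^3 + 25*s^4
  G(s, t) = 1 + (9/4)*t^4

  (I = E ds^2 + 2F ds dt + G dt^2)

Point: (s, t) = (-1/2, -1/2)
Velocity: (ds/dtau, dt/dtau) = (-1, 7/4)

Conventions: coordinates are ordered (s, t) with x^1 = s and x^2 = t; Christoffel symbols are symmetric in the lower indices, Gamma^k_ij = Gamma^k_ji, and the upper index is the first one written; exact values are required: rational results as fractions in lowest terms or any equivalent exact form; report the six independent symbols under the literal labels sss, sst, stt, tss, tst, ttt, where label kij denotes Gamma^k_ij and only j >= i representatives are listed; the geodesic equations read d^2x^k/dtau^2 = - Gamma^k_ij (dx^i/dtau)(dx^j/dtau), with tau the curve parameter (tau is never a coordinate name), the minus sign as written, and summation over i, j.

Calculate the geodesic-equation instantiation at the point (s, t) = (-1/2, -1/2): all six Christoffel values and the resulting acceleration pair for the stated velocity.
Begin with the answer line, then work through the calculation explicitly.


Answer: Gamma_sss = -35376/18613, Gamma_sst = 0, Gamma_stt = 4824/18613, Gamma_tss = 2376/18613, Gamma_tst = 0, Gamma_ttt = -324/18613; accelerations (d^2s/dtau^2, d^2t/dtau^2) = (41205/37226, -5535/74452)

E = 4633/144, F = -67/32, G = 73/64 at the point
E_s = -737/6, E_t = 0, F_s = 33/8, F_t = 67/8, G_s = 0, G_t = -9/8
EG - F^2 = 18613/576;  g^inv = (576/18613) * [[73/64, 67/32], [67/32, 4633/144]]
first-kind symbols [ij,l] = (1/2)(d_i g_jl + d_j g_il - d_l g_ij): [ss,s] = E_s/2 = -737/12, [ss,t] = F_s - E_t/2 = 33/8, [st,s] = E_t/2 = 0, [st,t] = G_s/2 = 0, [tt,s] = F_t - G_s/2 = 67/8, [tt,t] = G_t/2 = -9/16
Gamma^s_ij = (G*[ij,s] - F*[ij,t])/(EG - F^2), Gamma^t_ij = (E*[ij,t] - F*[ij,s])/(EG - F^2)
Gamma_sss = -35376/18613, Gamma_sst = 0, Gamma_stt = 4824/18613, Gamma_tss = 2376/18613, Gamma_tst = 0, Gamma_ttt = -324/18613
d^2s/dtau^2 = -(Gamma_sss*(-1)^2 + 2*Gamma_sst*(-1)*(7/4) + Gamma_stt*(7/4)^2) = 41205/37226
d^2t/dtau^2 = -(Gamma_tss*(-1)^2 + 2*Gamma_tst*(-1)*(7/4) + Gamma_ttt*(7/4)^2) = -5535/74452


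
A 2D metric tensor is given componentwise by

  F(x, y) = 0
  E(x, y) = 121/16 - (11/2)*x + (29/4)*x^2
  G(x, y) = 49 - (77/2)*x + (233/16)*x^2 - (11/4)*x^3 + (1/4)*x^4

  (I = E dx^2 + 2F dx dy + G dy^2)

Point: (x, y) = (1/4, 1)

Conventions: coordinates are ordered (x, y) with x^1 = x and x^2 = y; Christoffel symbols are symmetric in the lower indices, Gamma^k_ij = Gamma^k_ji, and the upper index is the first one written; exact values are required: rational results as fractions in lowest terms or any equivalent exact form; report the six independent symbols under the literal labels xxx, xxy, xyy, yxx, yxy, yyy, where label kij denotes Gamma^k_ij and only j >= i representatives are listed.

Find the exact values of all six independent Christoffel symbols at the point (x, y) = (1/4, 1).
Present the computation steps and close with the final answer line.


E = 425/64, F = 0, G = 41209/1024 at the point
E_x = -15/8, E_y = 0, F_x = 0, F_y = 0, G_x = -1015/32, G_y = 0
EG - F^2 = 17513825/65536;  g^inv = (65536/17513825) * [[41209/1024, 0], [0, 425/64]]
first-kind symbols [ij,l] = (1/2)(d_i g_jl + d_j g_il - d_l g_ij): [xx,x] = E_x/2 = -15/16, [xx,y] = F_x - E_y/2 = 0, [xy,x] = E_y/2 = 0, [xy,y] = G_x/2 = -1015/64, [yy,x] = F_y - G_x/2 = 1015/64, [yy,y] = G_y/2 = 0
Gamma^x_ij = (G*[ij,x] - F*[ij,y])/(EG - F^2), Gamma^y_ij = (E*[ij,y] - F*[ij,x])/(EG - F^2)

Answer: Gamma_xxx = -12/85, Gamma_xxy = 0, Gamma_xyy = 203/85, Gamma_yxx = 0, Gamma_yxy = -80/203, Gamma_yyy = 0


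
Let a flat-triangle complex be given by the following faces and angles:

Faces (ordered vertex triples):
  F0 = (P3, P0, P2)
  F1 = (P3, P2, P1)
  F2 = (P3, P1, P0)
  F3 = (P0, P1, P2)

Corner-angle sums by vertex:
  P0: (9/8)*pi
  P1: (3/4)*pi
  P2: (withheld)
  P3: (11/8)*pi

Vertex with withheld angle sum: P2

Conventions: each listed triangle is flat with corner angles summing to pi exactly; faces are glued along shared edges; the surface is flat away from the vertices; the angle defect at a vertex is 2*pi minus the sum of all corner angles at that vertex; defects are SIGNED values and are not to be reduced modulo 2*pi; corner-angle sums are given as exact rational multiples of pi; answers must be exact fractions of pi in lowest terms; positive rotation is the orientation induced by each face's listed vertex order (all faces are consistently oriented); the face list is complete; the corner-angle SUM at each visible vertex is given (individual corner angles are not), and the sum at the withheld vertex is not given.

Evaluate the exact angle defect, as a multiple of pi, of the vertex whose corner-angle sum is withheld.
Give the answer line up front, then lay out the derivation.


Answer: defect(P2) = (5/4)*pi

V = 4, E = 6, F = 4; chi = V - E + F = 2
Gauss-Bonnet: total defect = 2*pi*chi = 4*pi; visible defects sum to (11/4)*pi


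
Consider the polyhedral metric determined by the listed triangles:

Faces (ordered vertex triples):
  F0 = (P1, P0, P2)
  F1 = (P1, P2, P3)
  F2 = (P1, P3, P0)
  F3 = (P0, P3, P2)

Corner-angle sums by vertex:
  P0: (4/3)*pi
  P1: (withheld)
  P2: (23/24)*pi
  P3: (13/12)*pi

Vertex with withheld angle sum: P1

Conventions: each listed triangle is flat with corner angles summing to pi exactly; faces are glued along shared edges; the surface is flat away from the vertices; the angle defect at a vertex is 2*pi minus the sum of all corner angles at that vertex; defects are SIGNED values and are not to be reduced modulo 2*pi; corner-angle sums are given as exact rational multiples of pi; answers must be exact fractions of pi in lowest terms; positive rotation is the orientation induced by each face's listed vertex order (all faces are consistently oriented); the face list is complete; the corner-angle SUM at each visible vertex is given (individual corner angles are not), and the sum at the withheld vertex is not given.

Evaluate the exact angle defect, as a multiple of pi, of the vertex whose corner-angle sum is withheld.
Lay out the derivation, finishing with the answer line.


V = 4, E = 6, F = 4; chi = V - E + F = 2
Gauss-Bonnet: total defect = 2*pi*chi = 4*pi; visible defects sum to (21/8)*pi

Answer: defect(P1) = (11/8)*pi


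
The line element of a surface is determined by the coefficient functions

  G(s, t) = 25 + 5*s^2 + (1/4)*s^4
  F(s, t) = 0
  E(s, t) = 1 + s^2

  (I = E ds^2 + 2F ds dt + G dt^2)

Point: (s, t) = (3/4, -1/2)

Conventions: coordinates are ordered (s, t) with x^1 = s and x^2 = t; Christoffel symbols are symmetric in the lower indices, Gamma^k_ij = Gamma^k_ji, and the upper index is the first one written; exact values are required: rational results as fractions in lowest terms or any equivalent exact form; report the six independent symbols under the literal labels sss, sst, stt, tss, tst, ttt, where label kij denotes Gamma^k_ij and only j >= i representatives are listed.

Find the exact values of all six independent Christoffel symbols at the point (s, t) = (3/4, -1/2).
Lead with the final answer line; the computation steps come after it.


Answer: Gamma_sss = 12/25, Gamma_sst = 0, Gamma_stt = -507/200, Gamma_tss = 0, Gamma_tst = 24/169, Gamma_ttt = 0

E = 25/16, F = 0, G = 28561/1024 at the point
E_s = 3/2, E_t = 0, F_s = 0, F_t = 0, G_s = 507/64, G_t = 0
EG - F^2 = 714025/16384;  g^inv = (16384/714025) * [[28561/1024, 0], [0, 25/16]]
first-kind symbols [ij,l] = (1/2)(d_i g_jl + d_j g_il - d_l g_ij): [ss,s] = E_s/2 = 3/4, [ss,t] = F_s - E_t/2 = 0, [st,s] = E_t/2 = 0, [st,t] = G_s/2 = 507/128, [tt,s] = F_t - G_s/2 = -507/128, [tt,t] = G_t/2 = 0
Gamma^s_ij = (G*[ij,s] - F*[ij,t])/(EG - F^2), Gamma^t_ij = (E*[ij,t] - F*[ij,s])/(EG - F^2)


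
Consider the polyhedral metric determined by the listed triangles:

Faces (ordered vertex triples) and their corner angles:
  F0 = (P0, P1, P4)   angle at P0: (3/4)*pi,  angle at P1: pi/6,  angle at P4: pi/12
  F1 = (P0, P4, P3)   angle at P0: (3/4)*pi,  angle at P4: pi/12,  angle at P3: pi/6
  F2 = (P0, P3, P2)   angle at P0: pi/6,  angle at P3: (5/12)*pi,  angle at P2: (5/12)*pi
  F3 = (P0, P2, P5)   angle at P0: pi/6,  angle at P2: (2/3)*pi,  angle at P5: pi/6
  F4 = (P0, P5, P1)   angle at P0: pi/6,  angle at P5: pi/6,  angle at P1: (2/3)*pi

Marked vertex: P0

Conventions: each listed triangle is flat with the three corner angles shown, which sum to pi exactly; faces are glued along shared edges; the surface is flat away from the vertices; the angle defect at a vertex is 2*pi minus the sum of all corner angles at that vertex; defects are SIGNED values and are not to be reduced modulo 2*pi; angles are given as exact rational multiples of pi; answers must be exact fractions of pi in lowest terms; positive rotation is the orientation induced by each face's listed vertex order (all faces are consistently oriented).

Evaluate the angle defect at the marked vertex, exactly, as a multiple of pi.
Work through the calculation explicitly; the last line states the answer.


Sum of corner angles at P0: 2*pi
defect = 2*pi - 2*pi

Answer: defect(P0) = 0


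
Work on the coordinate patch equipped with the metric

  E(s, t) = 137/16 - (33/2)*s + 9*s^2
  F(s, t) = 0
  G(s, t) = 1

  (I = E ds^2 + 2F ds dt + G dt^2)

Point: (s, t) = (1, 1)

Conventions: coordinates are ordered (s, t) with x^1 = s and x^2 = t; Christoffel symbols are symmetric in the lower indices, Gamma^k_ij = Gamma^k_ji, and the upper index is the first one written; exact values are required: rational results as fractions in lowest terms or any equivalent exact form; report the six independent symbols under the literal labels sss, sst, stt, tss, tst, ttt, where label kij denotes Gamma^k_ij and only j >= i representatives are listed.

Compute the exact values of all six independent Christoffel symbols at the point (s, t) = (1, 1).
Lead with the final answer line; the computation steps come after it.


Answer: Gamma_sss = 12/17, Gamma_sst = 0, Gamma_stt = 0, Gamma_tss = 0, Gamma_tst = 0, Gamma_ttt = 0

E = 17/16, F = 0, G = 1 at the point
E_s = 3/2, E_t = 0, F_s = 0, F_t = 0, G_s = 0, G_t = 0
EG - F^2 = 17/16;  g^inv = (16/17) * [[1, 0], [0, 17/16]]
first-kind symbols [ij,l] = (1/2)(d_i g_jl + d_j g_il - d_l g_ij): [ss,s] = E_s/2 = 3/4, [ss,t] = F_s - E_t/2 = 0, [st,s] = E_t/2 = 0, [st,t] = G_s/2 = 0, [tt,s] = F_t - G_s/2 = 0, [tt,t] = G_t/2 = 0
Gamma^s_ij = (G*[ij,s] - F*[ij,t])/(EG - F^2), Gamma^t_ij = (E*[ij,t] - F*[ij,s])/(EG - F^2)


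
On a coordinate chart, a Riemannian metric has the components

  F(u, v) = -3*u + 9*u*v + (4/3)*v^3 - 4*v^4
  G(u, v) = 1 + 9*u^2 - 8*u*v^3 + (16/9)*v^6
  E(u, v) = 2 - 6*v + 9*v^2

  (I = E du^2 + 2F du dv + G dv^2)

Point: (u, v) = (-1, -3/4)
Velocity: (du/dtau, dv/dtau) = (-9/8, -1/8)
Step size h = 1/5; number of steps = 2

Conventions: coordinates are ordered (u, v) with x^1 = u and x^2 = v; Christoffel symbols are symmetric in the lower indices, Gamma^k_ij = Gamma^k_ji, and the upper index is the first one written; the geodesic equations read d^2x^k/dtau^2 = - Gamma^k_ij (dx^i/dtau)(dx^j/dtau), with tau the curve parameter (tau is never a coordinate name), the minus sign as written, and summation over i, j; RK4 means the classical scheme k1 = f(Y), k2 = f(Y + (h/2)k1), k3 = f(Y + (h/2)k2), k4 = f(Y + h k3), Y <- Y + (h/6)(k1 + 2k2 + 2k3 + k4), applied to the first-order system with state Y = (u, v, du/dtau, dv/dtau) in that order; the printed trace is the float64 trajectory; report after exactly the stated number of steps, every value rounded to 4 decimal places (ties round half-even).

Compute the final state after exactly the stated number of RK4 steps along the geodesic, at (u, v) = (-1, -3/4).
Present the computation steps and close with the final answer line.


f(Y) = (du/dtau, dv/dtau, -Gamma^u_ij Y'^i Y'^j, -Gamma^v_ij Y'^i Y'^j) with the Gammas evaluated at the stage position; h = 0.200000; intermediate values shown to 6 dp
step 0: u = -1.0000, v = -0.7500, du/dtau = -1.1250, dv/dtau = -0.1250
step 1:
  k1: at (u, v) = (-1.000000, -0.750000), (du/dtau, dv/dtau) = (-1.125000, -0.125000); Gamma_uuu = 0.000000, Gamma_uuv = -0.557019, Gamma_uvv = 0.417764, Gamma_vuu = 0.000000, Gamma_vuv = -0.417764, Gamma_vvv = 0.313323; k1 = (-1.125000, -0.125000, 0.150134, 0.112600)
  k2: at (u, v) = (-1.112500, -0.762500), (du/dtau, dv/dtau) = (-1.109987, -0.113740); Gamma_uuu = 0.000000, Gamma_uuv = -0.509680, Gamma_uvv = 0.395108, Gamma_vuu = 0.000000, Gamma_vuv = -0.425790, Gamma_vvv = 0.330076; k2 = (-1.109987, -0.113740, 0.123583, 0.103242)
  k3: at (u, v) = (-1.110999, -0.761374), (du/dtau, dv/dtau) = (-1.112642, -0.114676); Gamma_uuu = 0.000000, Gamma_uuv = -0.510014, Gamma_uvv = 0.394201, Gamma_vuu = 0.000000, Gamma_vuv = -0.426215, Gamma_vvv = 0.329430; k3 = (-1.112642, -0.114676, 0.124965, 0.104432)
  k4: at (u, v) = (-1.222528, -0.772935), (du/dtau, dv/dtau) = (-1.100007, -0.104114); Gamma_uuu = 0.000000, Gamma_uuv = -0.466813, Gamma_uvv = 0.371850, Gamma_vuu = 0.000000, Gamma_vuv = -0.429269, Gamma_vvv = 0.341944; k4 = (-1.100007, -0.104114, 0.102893, 0.094618)
  Y <- Y + (h/6)(k1 + 2k2 + 2k3 + k4): u = -1.2223, v = -0.7729, du/dtau = -1.1000, dv/dtau = -0.1042
step 2:
  k1: at (u, v) = (-1.222342, -0.772865), (du/dtau, dv/dtau) = (-1.099996, -0.104248); Gamma_uuu = 0.000000, Gamma_uuv = -0.466866, Gamma_uvv = 0.371825, Gamma_vuu = 0.000000, Gamma_vuv = -0.429290, Gamma_vvv = 0.341898; k1 = (-1.099996, -0.104248, 0.103032, 0.094740)
  k2: at (u, v) = (-1.332342, -0.783290), (du/dtau, dv/dtau) = (-1.089693, -0.094774); Gamma_uuu = 0.000000, Gamma_uuv = -0.427897, Gamma_uvv = 0.350044, Gamma_vuu = 0.000000, Gamma_vuv = -0.428712, Gamma_vvv = 0.350711; k2 = (-1.089693, -0.094774, 0.085237, 0.085400)
  k3: at (u, v) = (-1.331311, -0.782342), (du/dtau, dv/dtau) = (-1.091472, -0.095708); Gamma_uuu = 0.000000, Gamma_uuv = -0.427975, Gamma_uvv = 0.349261, Gamma_vuu = 0.000000, Gamma_vuv = -0.429056, Gamma_vvv = 0.350144; k3 = (-1.091472, -0.095708, 0.086215, 0.086433)
  k4: at (u, v) = (-1.440637, -0.792006), (du/dtau, dv/dtau) = (-1.082753, -0.086961); Gamma_uuu = 0.000000, Gamma_uuv = -0.392721, Gamma_uvv = 0.328458, Gamma_vuu = 0.000000, Gamma_vuv = -0.425697, Gamma_vvv = 0.356039; k4 = (-1.082753, -0.086961, 0.071471, 0.077473)
  Y <- Y + (h/6)(k1 + 2k2 + 2k3 + k4): u = -1.4405, v = -0.7919, du/dtau = -1.0827, dv/dtau = -0.0871

Answer: u = -1.4405, v = -0.7919, du/dtau = -1.0827, dv/dtau = -0.0871


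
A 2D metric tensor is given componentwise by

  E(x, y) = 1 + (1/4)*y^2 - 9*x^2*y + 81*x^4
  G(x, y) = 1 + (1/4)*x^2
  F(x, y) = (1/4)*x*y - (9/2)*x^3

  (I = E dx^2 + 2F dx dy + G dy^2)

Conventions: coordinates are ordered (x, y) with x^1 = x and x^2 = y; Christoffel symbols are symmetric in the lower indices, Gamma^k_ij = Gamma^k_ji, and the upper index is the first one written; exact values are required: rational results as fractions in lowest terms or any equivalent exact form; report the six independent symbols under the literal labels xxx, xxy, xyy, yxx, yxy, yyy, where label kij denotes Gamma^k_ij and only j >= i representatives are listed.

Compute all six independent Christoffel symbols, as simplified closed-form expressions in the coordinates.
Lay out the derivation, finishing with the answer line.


E = 1 + (1/4)*y^2 - 9*x^2*y + 81*x^4; F = (1/4)*x*y - (9/2)*x^3; G = 1 + (1/4)*x^2
Gamma^k_ij = (1/2) g^{kl} (d_i g_jl + d_j g_il - d_l g_ij), with g^inv = (1/(EG-F^2)) [[G, -F], [-F, E]]
first partials: E_x = -18*x*y + 324*x^3, E_y = (1/2)*y - 9*x^2, F_x = (1/4)*y - (27/2)*x^2, F_y = (1/4)*x, G_x = (1/2)*x, G_y = 0
D = EG - F^2 = 1 + (1/4)*y^2 + (1/4)*x^2 - 9*x^2*y + 81*x^4
expanded: Gamma^x_xx = (G E_x - 2F F_x + F E_y)/(2D), Gamma^x_xy = (G E_y - F G_x)/(2D), Gamma^x_yy = (2G F_y - G G_x - F G_y)/(2D), Gamma^y_xx = (2E F_x - E E_y - F E_x)/(2D), Gamma^y_xy = (E G_x - F E_y)/(2D), Gamma^y_yy = (E G_y - 2F F_y + F G_x)/(2D); substitute and cancel common factors

Answer: Gamma_xxx = (648*x^3 - 36*x*y)/(324*x^4 - 36*x^2*y + x^2 + y^2 + 4), Gamma_xxy = (-18*x^2 + y)/(324*x^4 - 36*x^2*y + x^2 + y^2 + 4), Gamma_xyy = 0, Gamma_yxx = -36*x^2/(324*x^4 - 36*x^2*y + x^2 + y^2 + 4), Gamma_yxy = x/(324*x^4 - 36*x^2*y + x^2 + y^2 + 4), Gamma_yyy = 0


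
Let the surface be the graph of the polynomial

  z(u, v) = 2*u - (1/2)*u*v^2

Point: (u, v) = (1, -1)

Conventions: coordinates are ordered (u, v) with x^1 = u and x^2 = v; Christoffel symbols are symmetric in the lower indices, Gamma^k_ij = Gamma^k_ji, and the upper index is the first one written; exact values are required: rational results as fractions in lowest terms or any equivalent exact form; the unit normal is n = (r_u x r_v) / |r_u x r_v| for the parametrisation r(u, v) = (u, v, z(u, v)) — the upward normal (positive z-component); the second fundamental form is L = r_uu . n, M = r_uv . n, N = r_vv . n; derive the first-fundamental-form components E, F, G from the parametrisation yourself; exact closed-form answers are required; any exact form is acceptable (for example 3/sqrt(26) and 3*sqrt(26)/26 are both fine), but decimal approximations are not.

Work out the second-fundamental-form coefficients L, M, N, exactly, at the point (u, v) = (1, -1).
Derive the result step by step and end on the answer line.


z_u = 3/2, z_v = 1, z_uu = 0, z_uv = 1, z_vv = -1
E = 13/4, F = 3/2, G = 2; answer radicand W^2 = 17/4
unnormalised second-form numerators: l = 0, m = 1, n = -1; L = l/sqrt(17/4), and similarly M = m/sqrt(W^2), N = n/sqrt(W^2)

Answer: L = 0, M = 2*sqrt(17)/17, N = -2*sqrt(17)/17


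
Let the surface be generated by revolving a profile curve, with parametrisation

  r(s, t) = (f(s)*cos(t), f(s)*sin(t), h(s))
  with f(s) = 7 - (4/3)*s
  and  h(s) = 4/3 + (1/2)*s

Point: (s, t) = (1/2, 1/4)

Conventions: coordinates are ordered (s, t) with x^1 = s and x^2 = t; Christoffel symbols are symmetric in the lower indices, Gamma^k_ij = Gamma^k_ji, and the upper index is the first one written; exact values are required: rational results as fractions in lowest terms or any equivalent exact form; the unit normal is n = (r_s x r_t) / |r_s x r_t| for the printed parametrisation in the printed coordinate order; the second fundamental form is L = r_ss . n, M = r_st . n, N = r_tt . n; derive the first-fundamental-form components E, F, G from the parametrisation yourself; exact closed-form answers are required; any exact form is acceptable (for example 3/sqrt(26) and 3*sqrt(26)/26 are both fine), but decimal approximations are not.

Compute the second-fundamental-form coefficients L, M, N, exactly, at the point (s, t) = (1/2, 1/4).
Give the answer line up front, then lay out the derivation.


Answer: L = 0, M = 0, N = 19*sqrt(73)/73

f = 19/3, f' = -4/3, f'' = 0, h' = 1/2, h'' = 0
E = 73/36, F = 0, G = 361/9; answer radicand W^2 = 73/36
unnormalised second-form numerators: l = 0, m = 0, n = 19/6; L = l/sqrt(73/36), and similarly M = m/sqrt(W^2), N = n/sqrt(W^2)


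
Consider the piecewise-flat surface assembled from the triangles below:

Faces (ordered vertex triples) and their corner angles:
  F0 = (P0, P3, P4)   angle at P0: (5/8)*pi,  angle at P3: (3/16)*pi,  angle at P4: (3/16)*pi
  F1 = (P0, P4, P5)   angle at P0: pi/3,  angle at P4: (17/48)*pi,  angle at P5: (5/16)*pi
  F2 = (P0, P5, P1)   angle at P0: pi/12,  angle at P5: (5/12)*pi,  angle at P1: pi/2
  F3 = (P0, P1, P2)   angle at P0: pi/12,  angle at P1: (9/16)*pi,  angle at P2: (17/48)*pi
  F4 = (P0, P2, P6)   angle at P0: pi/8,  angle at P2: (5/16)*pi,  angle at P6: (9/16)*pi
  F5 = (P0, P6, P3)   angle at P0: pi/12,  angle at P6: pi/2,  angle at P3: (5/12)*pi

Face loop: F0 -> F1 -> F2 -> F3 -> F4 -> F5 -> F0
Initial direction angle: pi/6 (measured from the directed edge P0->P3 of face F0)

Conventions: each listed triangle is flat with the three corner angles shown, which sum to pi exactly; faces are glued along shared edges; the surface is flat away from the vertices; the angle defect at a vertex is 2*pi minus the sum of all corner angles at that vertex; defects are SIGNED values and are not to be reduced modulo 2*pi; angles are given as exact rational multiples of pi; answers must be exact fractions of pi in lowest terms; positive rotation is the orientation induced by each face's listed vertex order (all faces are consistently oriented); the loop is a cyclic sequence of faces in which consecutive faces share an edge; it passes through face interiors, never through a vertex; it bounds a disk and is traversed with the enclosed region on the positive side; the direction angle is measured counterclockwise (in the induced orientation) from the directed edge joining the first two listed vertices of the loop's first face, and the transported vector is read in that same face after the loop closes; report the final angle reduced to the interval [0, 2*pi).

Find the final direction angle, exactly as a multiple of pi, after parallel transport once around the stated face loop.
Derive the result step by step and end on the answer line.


enclosed vertex P0: corner angles sum to (4/3)*pi, defect = 2*pi - (4/3)*pi = (2/3)*pi
adding the enclosed defects to the starting angle (mod 2*pi, induced orientation) gives the holonomy
final angle = pi/6 + (2/3)*pi = (5/6)*pi (mod 2*pi)

Answer: final direction angle = (5/6)*pi


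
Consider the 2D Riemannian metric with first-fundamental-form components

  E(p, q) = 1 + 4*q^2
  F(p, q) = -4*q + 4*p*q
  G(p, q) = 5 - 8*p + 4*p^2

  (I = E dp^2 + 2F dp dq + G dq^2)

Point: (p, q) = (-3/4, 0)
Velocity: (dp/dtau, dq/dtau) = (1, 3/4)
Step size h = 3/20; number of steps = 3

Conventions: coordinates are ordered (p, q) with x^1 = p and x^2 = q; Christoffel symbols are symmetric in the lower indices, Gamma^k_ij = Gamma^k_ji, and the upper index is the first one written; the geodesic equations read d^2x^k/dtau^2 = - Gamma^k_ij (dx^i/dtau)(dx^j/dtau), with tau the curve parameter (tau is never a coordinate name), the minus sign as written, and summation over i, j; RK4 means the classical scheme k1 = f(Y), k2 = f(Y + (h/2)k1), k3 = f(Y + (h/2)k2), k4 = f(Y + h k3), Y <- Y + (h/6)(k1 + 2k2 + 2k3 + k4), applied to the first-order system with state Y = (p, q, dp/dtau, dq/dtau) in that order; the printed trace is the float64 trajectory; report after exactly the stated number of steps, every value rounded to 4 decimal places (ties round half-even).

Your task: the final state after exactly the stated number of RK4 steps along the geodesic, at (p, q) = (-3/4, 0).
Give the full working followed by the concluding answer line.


f(Y) = (dp/dtau, dq/dtau, -Gamma^p_ij Y'^i Y'^j, -Gamma^q_ij Y'^i Y'^j) with the Gammas evaluated at the stage position; h = 0.150000; intermediate values shown to 6 dp
step 0: p = -0.7500, q = 0.0000, dp/dtau = 1.0000, dq/dtau = 0.7500
step 1:
  k1: at (p, q) = (-0.750000, 0.000000), (dp/dtau, dq/dtau) = (1.000000, 0.750000); Gamma_ppp = 0.000000, Gamma_ppq = 0.000000, Gamma_pqq = 0.000000, Gamma_qpp = 0.000000, Gamma_qpq = -0.528302, Gamma_qqq = 0.000000; k1 = (1.000000, 0.750000, 0.000000, 0.792453)
  k2: at (p, q) = (-0.675000, 0.056250), (dp/dtau, dq/dtau) = (1.000000, 0.809434); Gamma_ppp = 0.000000, Gamma_ppq = 0.018390, Gamma_pqq = 0.000000, Gamma_qpp = 0.000000, Gamma_qpq = -0.547602, Gamma_qqq = 0.000000; k2 = (1.000000, 0.809434, -0.029770, 0.886496)
  k3: at (p, q) = (-0.675000, 0.060708), (dp/dtau, dq/dtau) = (0.997767, 0.816487); Gamma_ppp = 0.000000, Gamma_ppq = 0.019844, Gamma_pqq = 0.000000, Gamma_qpp = 0.000000, Gamma_qpq = -0.547509, Gamma_qqq = 0.000000; k3 = (0.997767, 0.816487, -0.032332, 0.892072)
  k4: at (p, q) = (-0.600335, 0.122473), (dp/dtau, dq/dtau) = (0.995150, 0.883811); Gamma_ppp = 0.000000, Gamma_ppq = 0.043337, Gamma_pqq = 0.000000, Gamma_qpp = 0.000000, Gamma_qpq = -0.566275, Gamma_qqq = 0.000000; k4 = (0.995150, 0.883811, -0.076232, 0.996106)
  Y <- Y + (h/6)(k1 + 2k2 + 2k3 + k4): p = -0.6002, q = 0.1221, dp/dtau = 0.9950, dq/dtau = 0.8836
step 2:
  k1: at (p, q) = (-0.600233, 0.122141), (dp/dtau, dq/dtau) = (0.994989, 0.883642); Gamma_ppp = 0.000000, Gamma_ppq = 0.043226, Gamma_pqq = 0.000000, Gamma_qpp = 0.000000, Gamma_qpq = -0.566321, Gamma_qqq = 0.000000; k1 = (0.994989, 0.883642, -0.076009, 0.995835)
  k2: at (p, q) = (-0.525609, 0.188415), (dp/dtau, dq/dtau) = (0.989288, 0.958330); Gamma_ppp = 0.000000, Gamma_ppq = 0.072107, Gamma_pqq = 0.000000, Gamma_qpp = 0.000000, Gamma_qpq = -0.583857, Gamma_qqq = 0.000000; k2 = (0.989288, 0.958330, -0.136724, 1.107069)
  k3: at (p, q) = (-0.526036, 0.194016), (dp/dtau, dq/dtau) = (0.984735, 0.966673); Gamma_ppp = 0.000000, Gamma_ppq = 0.074153, Gamma_pqq = 0.000000, Gamma_qpp = 0.000000, Gamma_qpq = -0.583252, Gamma_qqq = 0.000000; k3 = (0.984735, 0.966673, -0.141175, 1.110413)
  k4: at (p, q) = (-0.452523, 0.267142), (dp/dtau, dq/dtau) = (0.973813, 1.050204); Gamma_ppp = 0.000000, Gamma_ppq = 0.109881, Gamma_pqq = 0.000000, Gamma_qpp = 0.000000, Gamma_qpq = -0.597454, Gamma_qqq = 0.000000; k4 = (0.973813, 1.050204, -0.224752, 1.222036)
  Y <- Y + (h/6)(k1 + 2k2 + 2k3 + k4): p = -0.4523, q = 0.2667, dp/dtau = 0.9736, dq/dtau = 1.0500
step 3:
  k1: at (p, q) = (-0.452312, 0.266738), (dp/dtau, dq/dtau) = (0.973575, 1.049963); Gamma_ppp = 0.000000, Gamma_ppq = 0.109752, Gamma_pqq = 0.000000, Gamma_qpp = 0.000000, Gamma_qpq = -0.597571, Gamma_qqq = 0.000000; k1 = (0.973575, 1.049963, -0.224382, 1.221696)
  k2: at (p, q) = (-0.379294, 0.345485), (dp/dtau, dq/dtau) = (0.956746, 1.141590); Gamma_ppp = 0.000000, Gamma_ppq = 0.152075, Gamma_pqq = 0.000000, Gamma_qpp = 0.000000, Gamma_qpq = -0.607134, Gamma_qqq = 0.000000; k2 = (0.956746, 1.141590, -0.332196, 1.326239)
  k3: at (p, q) = (-0.380556, 0.352357), (dp/dtau, dq/dtau) = (0.948660, 1.149431); Gamma_ppp = 0.000000, Gamma_ppq = 0.154536, Gamma_pqq = 0.000000, Gamma_qpp = 0.000000, Gamma_qpq = -0.605483, Gamma_qqq = 0.000000; k3 = (0.948660, 1.149431, -0.337019, 1.320462)
  k4: at (p, q) = (-0.310013, 0.439152), (dp/dtau, dq/dtau) = (0.923022, 1.248033); Gamma_ppp = 0.000000, Gamma_ppq = 0.203407, Gamma_pqq = 0.000000, Gamma_qpp = 0.000000, Gamma_qpq = -0.606772, Gamma_qqq = 0.000000; k4 = (0.923022, 1.248033, -0.468633, 1.397955)
  Y <- Y + (h/6)(k1 + 2k2 + 2k3 + k4): p = -0.3096, q = 0.4387, dp/dtau = 0.9228, dq/dtau = 1.2478

Answer: p = -0.3096, q = 0.4387, dp/dtau = 0.9228, dq/dtau = 1.2478


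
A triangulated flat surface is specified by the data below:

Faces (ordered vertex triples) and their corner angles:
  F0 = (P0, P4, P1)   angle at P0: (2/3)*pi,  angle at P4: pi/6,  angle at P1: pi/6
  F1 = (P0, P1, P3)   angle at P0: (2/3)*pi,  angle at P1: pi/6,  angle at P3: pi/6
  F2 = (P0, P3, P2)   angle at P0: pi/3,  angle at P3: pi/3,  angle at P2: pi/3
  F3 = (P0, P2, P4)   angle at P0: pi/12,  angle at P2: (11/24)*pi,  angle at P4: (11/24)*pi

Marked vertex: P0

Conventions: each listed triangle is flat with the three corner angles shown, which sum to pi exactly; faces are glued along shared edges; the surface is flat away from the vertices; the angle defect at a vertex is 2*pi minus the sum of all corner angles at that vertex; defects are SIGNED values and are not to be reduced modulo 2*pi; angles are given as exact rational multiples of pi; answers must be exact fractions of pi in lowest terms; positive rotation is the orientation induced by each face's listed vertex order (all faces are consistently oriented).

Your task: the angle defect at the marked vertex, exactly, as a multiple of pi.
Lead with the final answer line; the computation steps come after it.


Answer: defect(P0) = pi/4

Sum of corner angles at P0: (7/4)*pi
defect = 2*pi - (7/4)*pi


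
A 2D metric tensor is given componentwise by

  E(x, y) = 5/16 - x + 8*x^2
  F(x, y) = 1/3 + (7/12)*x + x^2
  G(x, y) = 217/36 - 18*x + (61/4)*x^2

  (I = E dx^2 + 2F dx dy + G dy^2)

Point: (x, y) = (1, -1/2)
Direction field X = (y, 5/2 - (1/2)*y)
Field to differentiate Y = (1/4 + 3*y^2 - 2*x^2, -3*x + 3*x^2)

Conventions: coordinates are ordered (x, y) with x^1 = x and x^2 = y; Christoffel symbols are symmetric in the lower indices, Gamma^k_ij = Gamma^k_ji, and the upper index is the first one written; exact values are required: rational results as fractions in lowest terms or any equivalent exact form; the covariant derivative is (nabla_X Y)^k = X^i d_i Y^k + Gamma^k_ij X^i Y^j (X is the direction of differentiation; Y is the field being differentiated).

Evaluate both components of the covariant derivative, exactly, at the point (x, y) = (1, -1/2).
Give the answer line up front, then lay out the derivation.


Answer: (nabla_X Y)^x = -96867/23380, (nabla_X Y)^y = -354513/46760

E = 117/16, F = 23/12, G = 59/18 at the point
E_x = 15, E_y = 0, F_x = 31/12, F_y = 0, G_x = 25/2, G_y = 0
EG - F^2 = 5845/288;  g^inv = (288/5845) * [[59/18, -23/12], [-23/12, 117/16]]
first-kind symbols [ij,l] = (1/2)(d_i g_jl + d_j g_il - d_l g_ij): [xx,x] = E_x/2 = 15/2, [xx,y] = F_x - E_y/2 = 31/12, [xy,x] = E_y/2 = 0, [xy,y] = G_x/2 = 25/4, [yy,x] = F_y - G_x/2 = -25/4, [yy,y] = G_y/2 = 0
Gamma^x_ij = (G*[ij,x] - F*[ij,y])/(EG - F^2), Gamma^y_ij = (E*[ij,y] - F*[ij,x])/(EG - F^2)
Gamma_xxx = 5654/5845, Gamma_xxy = -690/1169, Gamma_xyy = -1180/1169, Gamma_yxx = 2601/11690, Gamma_yxy = 5265/2338, Gamma_yyy = 690/1169
X = (-1/2, 11/4), Y = (-1, 0) at the point


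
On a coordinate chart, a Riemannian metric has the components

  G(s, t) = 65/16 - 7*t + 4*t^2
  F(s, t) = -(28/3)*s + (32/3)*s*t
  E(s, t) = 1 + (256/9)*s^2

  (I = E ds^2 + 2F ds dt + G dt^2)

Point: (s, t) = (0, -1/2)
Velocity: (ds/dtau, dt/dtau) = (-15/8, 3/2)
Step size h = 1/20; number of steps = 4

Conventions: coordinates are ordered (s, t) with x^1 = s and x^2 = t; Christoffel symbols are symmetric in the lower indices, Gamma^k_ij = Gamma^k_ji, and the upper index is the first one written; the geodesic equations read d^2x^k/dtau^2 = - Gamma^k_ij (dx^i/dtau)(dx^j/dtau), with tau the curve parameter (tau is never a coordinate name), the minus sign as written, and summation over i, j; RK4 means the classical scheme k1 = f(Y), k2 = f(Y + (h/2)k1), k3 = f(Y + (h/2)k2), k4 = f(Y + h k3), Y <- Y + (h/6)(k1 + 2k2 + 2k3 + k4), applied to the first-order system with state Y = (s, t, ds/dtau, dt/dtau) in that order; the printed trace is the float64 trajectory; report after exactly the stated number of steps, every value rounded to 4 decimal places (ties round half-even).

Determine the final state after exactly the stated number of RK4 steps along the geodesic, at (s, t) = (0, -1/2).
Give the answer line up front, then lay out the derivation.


Answer: s = -0.3312, t = -0.0402, ds/dtau = -1.2172, dt/dtau = 3.0616

f(Y) = (ds/dtau, dt/dtau, -Gamma^s_ij Y'^i Y'^j, -Gamma^t_ij Y'^i Y'^j) with the Gammas evaluated at the stage position; h = 0.050000; intermediate values shown to 6 dp
step 0: s = 0.0000, t = -0.5000, ds/dtau = -1.8750, dt/dtau = 1.5000
step 1:
  k1: at (s, t) = (0.000000, -0.500000), (ds/dtau, dt/dtau) = (-1.875000, 1.500000); Gamma_sss = 0.000000, Gamma_sst = 0.000000, Gamma_stt = 0.000000, Gamma_tss = -1.712895, Gamma_tst = 0.000000, Gamma_ttt = -0.642336; k1 = (-1.875000, 1.500000, 0.000000, 7.467153)
  k2: at (s, t) = (-0.046875, -0.462500), (ds/dtau, dt/dtau) = (-1.875000, 1.686679); Gamma_sss = -0.162243, Gamma_sst = 0.000000, Gamma_stt = -0.060841, Gamma_tss = -1.736000, Gamma_tst = 0.000000, Gamma_ttt = -0.651000; k2 = (-1.875000, 1.686679, 0.743472, 7.955146)
  k3: at (s, t) = (-0.046875, -0.457833), (ds/dtau, dt/dtau) = (-1.856413, 1.698879); Gamma_sss = -0.163233, Gamma_sst = 0.000000, Gamma_stt = -0.061212, Gamma_tss = -1.740500, Gamma_tst = 0.000000, Gamma_ttt = -0.652688; k3 = (-1.856413, 1.698879, 0.739216, 7.882013)
  k4: at (s, t) = (-0.092821, -0.415056), (ds/dtau, dt/dtau) = (-1.838039, 1.894101); Gamma_sss = -0.334120, Gamma_sst = 0.000000, Gamma_stt = -0.125295, Gamma_tss = -1.741397, Gamma_tst = 0.000000, Gamma_ttt = -0.653024; k4 = (-1.838039, 1.894101, 1.578298, 8.225913)
  Y <- Y + (h/6)(k1 + 2k2 + 2k3 + k4): s = -0.0931, t = -0.4153, ds/dtau = -1.8371, dt/dtau = 1.8947
step 2:
  k1: at (s, t) = (-0.093132, -0.415290), (ds/dtau, dt/dtau) = (-1.837136, 1.894728); Gamma_sss = -0.335069, Gamma_sst = 0.000000, Gamma_stt = -0.125651, Gamma_tss = -1.740818, Gamma_tst = 0.000000, Gamma_ttt = -0.652807; k1 = (-1.837136, 1.894728, 1.581968, 8.218952)
  k2: at (s, t) = (-0.139061, -0.367922), (ds/dtau, dt/dtau) = (-1.797587, 2.100202); Gamma_sss = -0.511743, Gamma_sst = 0.000000, Gamma_stt = -0.191904, Gamma_tss = -1.715231, Gamma_tst = 0.000000, Gamma_ttt = -0.643212; k2 = (-1.797587, 2.100202, 2.500062, 8.379568)
  k3: at (s, t) = (-0.138072, -0.362785), (ds/dtau, dt/dtau) = (-1.774635, 2.104217); Gamma_sss = -0.511997, Gamma_sst = 0.000000, Gamma_stt = -0.191999, Gamma_tss = -1.721229, Gamma_tst = 0.000000, Gamma_ttt = -0.645461; k3 = (-1.774635, 2.104217, 2.462566, 8.278639)
  k4: at (s, t) = (-0.181864, -0.310079), (ds/dtau, dt/dtau) = (-1.714008, 2.308660); Gamma_sss = -0.684403, Gamma_sst = 0.000000, Gamma_stt = -0.256651, Gamma_tss = -1.672415, Gamma_tst = 0.000000, Gamma_ttt = -0.627156; k4 = (-1.714008, 2.308660, 3.378585, 8.255945)
  Y <- Y + (h/6)(k1 + 2k2 + 2k3 + k4): s = -0.1823, t = -0.3102, ds/dtau = -1.7131, dt/dtau = 2.3097
step 3:
  k1: at (s, t) = (-0.182262, -0.310188), (ds/dtau, dt/dtau) = (-1.713088, 2.309656); Gamma_sss = -0.685434, Gamma_sst = 0.000000, Gamma_stt = -0.257038, Gamma_tss = -1.671429, Gamma_tst = 0.000000, Gamma_ttt = -0.626786; k1 = (-1.713088, 2.309656, 3.382693, 8.248686)
  k2: at (s, t) = (-0.225089, -0.252447), (ds/dtau, dt/dtau) = (-1.628520, 2.515873); Gamma_sss = -0.850758, Gamma_sst = 0.000000, Gamma_stt = -0.319034, Gamma_tss = -1.598007, Gamma_tst = 0.000000, Gamma_ttt = -0.599252; k2 = (-1.628520, 2.515873, 4.275643, 8.031078)
  k3: at (s, t) = (-0.222975, -0.247291), (ds/dtau, dt/dtau) = (-1.606197, 2.510433); Gamma_sss = -0.851061, Gamma_sst = 0.000000, Gamma_stt = -0.319148, Gamma_tss = -1.606354, Gamma_tst = 0.000000, Gamma_ttt = -0.602383; k3 = (-1.606197, 2.510433, 4.206982, 7.940559)
  k4: at (s, t) = (-0.262572, -0.184666), (ds/dtau, dt/dtau) = (-1.502739, 2.706684); Gamma_sss = -1.002156, Gamma_sst = 0.000000, Gamma_stt = -0.375808, Gamma_tss = -1.516657, Gamma_tst = 0.000000, Gamma_ttt = -0.568746; k4 = (-1.502739, 2.706684, 5.016316, 7.591664)
  Y <- Y + (h/6)(k1 + 2k2 + 2k3 + k4): s = -0.2630, t = -0.1846, ds/dtau = -1.5017, dt/dtau = 2.7079
step 4:
  k1: at (s, t) = (-0.262973, -0.184613), (ds/dtau, dt/dtau) = (-1.501719, 2.707853); Gamma_sss = -1.002940, Gamma_sst = 0.000000, Gamma_stt = -0.376102, Gamma_tss = -1.515455, Gamma_tst = 0.000000, Gamma_ttt = -0.568296; k1 = (-1.501719, 2.707853, 5.019546, 7.584599)
  k2: at (s, t) = (-0.300516, -0.116917), (ds/dtau, dt/dtau) = (-1.376230, 2.897468); Gamma_sss = -1.139064, Gamma_sst = 0.000000, Gamma_stt = -0.427149, Gamma_tss = -1.409899, Gamma_tst = 0.000000, Gamma_ttt = -0.528712; k2 = (-1.376230, 2.897468, 5.743451, 7.109066)
  k3: at (s, t) = (-0.297378, -0.112177), (ds/dtau, dt/dtau) = (-1.358133, 2.885579); Gamma_sss = -1.140991, Gamma_sst = 0.000000, Gamma_stt = -0.427872, Gamma_tss = -1.420362, Gamma_tst = 0.000000, Gamma_ttt = -0.532636; k3 = (-1.358133, 2.885579, 5.667286, 7.054918)
  k4: at (s, t) = (-0.330879, -0.040334), (ds/dtau, dt/dtau) = (-1.218355, 3.060599); Gamma_sss = -1.260693, Gamma_sst = 0.000000, Gamma_stt = -0.472760, Gamma_tss = -1.307829, Gamma_tst = 0.000000, Gamma_ttt = -0.490436; k4 = (-1.218355, 3.060599, 6.299825, 6.535368)
  Y <- Y + (h/6)(k1 + 2k2 + 2k3 + k4): s = -0.3312, t = -0.0402, ds/dtau = -1.2172, dt/dtau = 3.0616


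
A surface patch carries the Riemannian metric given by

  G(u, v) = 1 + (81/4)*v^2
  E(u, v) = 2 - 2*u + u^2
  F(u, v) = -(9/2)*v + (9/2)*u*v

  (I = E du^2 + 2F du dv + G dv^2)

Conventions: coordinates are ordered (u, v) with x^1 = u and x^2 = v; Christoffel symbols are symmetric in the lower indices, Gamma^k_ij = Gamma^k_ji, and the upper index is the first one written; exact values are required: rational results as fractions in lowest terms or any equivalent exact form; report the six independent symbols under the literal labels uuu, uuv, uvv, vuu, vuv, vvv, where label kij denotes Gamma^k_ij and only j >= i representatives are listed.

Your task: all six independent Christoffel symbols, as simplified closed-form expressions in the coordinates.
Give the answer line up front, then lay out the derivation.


Answer: Gamma_uuu = (4*u - 4)/(4*u^2 - 8*u + 81*v^2 + 8), Gamma_uuv = 0, Gamma_uvv = (18*u - 18)/(4*u^2 - 8*u + 81*v^2 + 8), Gamma_vuu = 18*v/(4*u^2 - 8*u + 81*v^2 + 8), Gamma_vuv = 0, Gamma_vvv = 81*v/(4*u^2 - 8*u + 81*v^2 + 8)

E = 2 - 2*u + u^2; F = -(9/2)*v + (9/2)*u*v; G = 1 + (81/4)*v^2
Gamma^k_ij = (1/2) g^{kl} (d_i g_jl + d_j g_il - d_l g_ij), with g^inv = (1/(EG-F^2)) [[G, -F], [-F, E]]
first partials: E_u = -2 + 2*u, E_v = 0, F_u = (9/2)*v, F_v = -9/2 + (9/2)*u, G_u = 0, G_v = (81/2)*v
D = EG - F^2 = 2 - 2*u + (81/4)*v^2 + u^2
expanded: Gamma^u_uu = (G E_u - 2F F_u + F E_v)/(2D), Gamma^u_uv = (G E_v - F G_u)/(2D), Gamma^u_vv = (2G F_v - G G_u - F G_v)/(2D), Gamma^v_uu = (2E F_u - E E_v - F E_u)/(2D), Gamma^v_uv = (E G_u - F E_v)/(2D), Gamma^v_vv = (E G_v - 2F F_v + F G_u)/(2D); substitute and cancel common factors
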